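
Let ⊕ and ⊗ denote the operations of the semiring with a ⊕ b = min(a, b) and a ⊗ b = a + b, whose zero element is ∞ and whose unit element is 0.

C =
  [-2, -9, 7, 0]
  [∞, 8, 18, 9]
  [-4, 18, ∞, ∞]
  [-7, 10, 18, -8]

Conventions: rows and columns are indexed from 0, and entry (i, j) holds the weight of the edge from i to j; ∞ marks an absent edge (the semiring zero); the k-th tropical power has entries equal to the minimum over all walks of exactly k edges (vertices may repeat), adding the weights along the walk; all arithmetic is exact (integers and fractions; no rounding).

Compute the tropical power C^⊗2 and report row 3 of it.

C^⊗2:
  [-7, -11, 5, -8]
  [2, 16, 26, 1]
  [-6, -13, 3, -4]
  [-15, -16, 0, -16]
Answer: row 3 of C^⊗2 = [-15, -16, 0, -16]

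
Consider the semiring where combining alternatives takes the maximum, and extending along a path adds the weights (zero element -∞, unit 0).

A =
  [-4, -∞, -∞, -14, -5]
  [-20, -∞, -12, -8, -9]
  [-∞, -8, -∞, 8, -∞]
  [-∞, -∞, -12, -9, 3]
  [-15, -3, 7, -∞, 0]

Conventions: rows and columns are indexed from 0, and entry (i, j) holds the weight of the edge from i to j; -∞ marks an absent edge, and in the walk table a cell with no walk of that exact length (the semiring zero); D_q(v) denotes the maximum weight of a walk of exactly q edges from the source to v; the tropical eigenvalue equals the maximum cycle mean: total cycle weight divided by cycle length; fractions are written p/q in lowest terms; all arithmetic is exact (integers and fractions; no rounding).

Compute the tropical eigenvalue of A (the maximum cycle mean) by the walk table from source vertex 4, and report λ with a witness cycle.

q=0: [-∞, -∞, -∞, -∞, 0]
q=1: [-15, -3, 7, -∞, 0]
q=2: [-15, -1, 7, 15, 0]
q=3: [-15, -1, 7, 15, 18]
q=4: [3, 15, 25, 15, 18]
q=5: [3, 17, 25, 33, 18]
Optimal cycle mean attained by: cycle 2->3->4->2, total 8 + 3 + 7, length 3.
Answer: λ = 6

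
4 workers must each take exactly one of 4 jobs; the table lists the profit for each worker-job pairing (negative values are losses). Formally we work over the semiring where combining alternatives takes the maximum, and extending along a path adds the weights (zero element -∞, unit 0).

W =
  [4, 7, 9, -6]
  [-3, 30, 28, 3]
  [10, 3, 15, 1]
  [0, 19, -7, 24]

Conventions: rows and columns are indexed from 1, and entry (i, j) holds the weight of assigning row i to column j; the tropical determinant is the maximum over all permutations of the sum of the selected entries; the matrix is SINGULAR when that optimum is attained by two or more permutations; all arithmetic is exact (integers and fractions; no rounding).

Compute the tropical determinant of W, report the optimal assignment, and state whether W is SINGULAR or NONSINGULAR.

σ = (1, 2, 3, 4): 4 + 30 + 15 + 24 = 73
σ = (1, 2, 4, 3): 4 + 30 + 1 + (-7) = 28
σ = (1, 3, 2, 4): 4 + 28 + 3 + 24 = 59
σ = (1, 3, 4, 2): 4 + 28 + 1 + 19 = 52
σ = (1, 4, 2, 3): 4 + 3 + 3 + (-7) = 3
σ = (1, 4, 3, 2): 4 + 3 + 15 + 19 = 41
σ = (2, 1, 3, 4): 7 + (-3) + 15 + 24 = 43
σ = (2, 1, 4, 3): 7 + (-3) + 1 + (-7) = -2
σ = (2, 3, 1, 4): 7 + 28 + 10 + 24 = 69
σ = (2, 3, 4, 1): 7 + 28 + 1 + 0 = 36
σ = (2, 4, 1, 3): 7 + 3 + 10 + (-7) = 13
σ = (2, 4, 3, 1): 7 + 3 + 15 + 0 = 25
σ = (3, 1, 2, 4): 9 + (-3) + 3 + 24 = 33
σ = (3, 1, 4, 2): 9 + (-3) + 1 + 19 = 26
σ = (3, 2, 1, 4): 9 + 30 + 10 + 24 = 73
σ = (3, 2, 4, 1): 9 + 30 + 1 + 0 = 40
σ = (3, 4, 1, 2): 9 + 3 + 10 + 19 = 41
σ = (3, 4, 2, 1): 9 + 3 + 3 + 0 = 15
σ = (4, 1, 2, 3): (-6) + (-3) + 3 + (-7) = -13
σ = (4, 1, 3, 2): (-6) + (-3) + 15 + 19 = 25
σ = (4, 2, 1, 3): (-6) + 30 + 10 + (-7) = 27
σ = (4, 2, 3, 1): (-6) + 30 + 15 + 0 = 39
σ = (4, 3, 1, 2): (-6) + 28 + 10 + 19 = 51
σ = (4, 3, 2, 1): (-6) + 28 + 3 + 0 = 25
Optimal value attained by: σ = (1, 2, 3, 4).
Answer: det⊕(W) = 73; verdict: SINGULAR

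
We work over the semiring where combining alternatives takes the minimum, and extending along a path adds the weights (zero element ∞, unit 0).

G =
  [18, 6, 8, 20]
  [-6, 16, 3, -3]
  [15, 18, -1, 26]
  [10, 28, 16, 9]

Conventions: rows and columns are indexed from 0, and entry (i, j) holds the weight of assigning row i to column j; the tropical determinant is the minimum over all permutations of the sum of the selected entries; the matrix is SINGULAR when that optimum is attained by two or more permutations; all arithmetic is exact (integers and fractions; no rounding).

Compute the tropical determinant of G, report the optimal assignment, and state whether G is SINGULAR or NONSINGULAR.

σ = (0, 1, 2, 3): 18 + 16 + (-1) + 9 = 42
σ = (0, 1, 3, 2): 18 + 16 + 26 + 16 = 76
σ = (0, 2, 1, 3): 18 + 3 + 18 + 9 = 48
σ = (0, 2, 3, 1): 18 + 3 + 26 + 28 = 75
σ = (0, 3, 1, 2): 18 + (-3) + 18 + 16 = 49
σ = (0, 3, 2, 1): 18 + (-3) + (-1) + 28 = 42
σ = (1, 0, 2, 3): 6 + (-6) + (-1) + 9 = 8
σ = (1, 0, 3, 2): 6 + (-6) + 26 + 16 = 42
σ = (1, 2, 0, 3): 6 + 3 + 15 + 9 = 33
σ = (1, 2, 3, 0): 6 + 3 + 26 + 10 = 45
σ = (1, 3, 0, 2): 6 + (-3) + 15 + 16 = 34
σ = (1, 3, 2, 0): 6 + (-3) + (-1) + 10 = 12
σ = (2, 0, 1, 3): 8 + (-6) + 18 + 9 = 29
σ = (2, 0, 3, 1): 8 + (-6) + 26 + 28 = 56
σ = (2, 1, 0, 3): 8 + 16 + 15 + 9 = 48
σ = (2, 1, 3, 0): 8 + 16 + 26 + 10 = 60
σ = (2, 3, 0, 1): 8 + (-3) + 15 + 28 = 48
σ = (2, 3, 1, 0): 8 + (-3) + 18 + 10 = 33
σ = (3, 0, 1, 2): 20 + (-6) + 18 + 16 = 48
σ = (3, 0, 2, 1): 20 + (-6) + (-1) + 28 = 41
σ = (3, 1, 0, 2): 20 + 16 + 15 + 16 = 67
σ = (3, 1, 2, 0): 20 + 16 + (-1) + 10 = 45
σ = (3, 2, 0, 1): 20 + 3 + 15 + 28 = 66
σ = (3, 2, 1, 0): 20 + 3 + 18 + 10 = 51
Optimal value attained by: σ = (1, 0, 2, 3).
Answer: det⊕(G) = 8; verdict: NONSINGULAR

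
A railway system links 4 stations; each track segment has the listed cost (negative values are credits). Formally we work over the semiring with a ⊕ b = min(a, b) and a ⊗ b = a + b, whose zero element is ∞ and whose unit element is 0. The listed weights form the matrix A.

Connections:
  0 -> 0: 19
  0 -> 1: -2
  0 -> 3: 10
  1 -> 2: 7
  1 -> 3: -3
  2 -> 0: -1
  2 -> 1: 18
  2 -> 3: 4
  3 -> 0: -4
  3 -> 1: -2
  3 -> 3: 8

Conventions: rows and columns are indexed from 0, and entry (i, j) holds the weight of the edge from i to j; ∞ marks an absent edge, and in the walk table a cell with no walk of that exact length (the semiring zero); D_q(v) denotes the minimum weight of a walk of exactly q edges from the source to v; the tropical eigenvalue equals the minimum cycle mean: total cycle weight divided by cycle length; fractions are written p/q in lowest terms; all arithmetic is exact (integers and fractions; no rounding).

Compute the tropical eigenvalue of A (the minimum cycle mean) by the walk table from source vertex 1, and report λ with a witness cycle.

q=0: [∞, 0, ∞, ∞]
q=1: [∞, ∞, 7, -3]
q=2: [-7, -5, ∞, 5]
q=3: [1, -9, 2, -8]
q=4: [-12, -10, -2, -12]
Optimal cycle mean attained by: cycle 0->1->3->0, total (-2) + (-3) + (-4), length 3.
Answer: λ = -3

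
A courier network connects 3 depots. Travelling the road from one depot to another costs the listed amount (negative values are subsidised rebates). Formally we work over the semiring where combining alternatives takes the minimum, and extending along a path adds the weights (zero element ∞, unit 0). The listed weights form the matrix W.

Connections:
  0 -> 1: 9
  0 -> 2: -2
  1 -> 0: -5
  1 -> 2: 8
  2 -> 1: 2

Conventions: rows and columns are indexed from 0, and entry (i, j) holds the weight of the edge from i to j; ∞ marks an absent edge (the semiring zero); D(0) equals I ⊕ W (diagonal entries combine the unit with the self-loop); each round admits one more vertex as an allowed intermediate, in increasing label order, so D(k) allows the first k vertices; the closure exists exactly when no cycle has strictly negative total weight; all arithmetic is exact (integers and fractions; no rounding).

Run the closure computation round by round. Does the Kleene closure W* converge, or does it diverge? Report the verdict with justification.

D(0):
  [0, 9, -2]
  [-5, 0, 8]
  [∞, 2, 0]
D(1):
  [0, 9, -2]
  [-5, 0, -7]
  [∞, 2, 0]
Detection: at round 2, diagonal entry (2, 2) turns strictly negative.
Key observation: the cycle 2->1->0->2 has total weight 2 + (-5) + (-2), which is strictly negative.
Answer: DIVERGES — negative cycle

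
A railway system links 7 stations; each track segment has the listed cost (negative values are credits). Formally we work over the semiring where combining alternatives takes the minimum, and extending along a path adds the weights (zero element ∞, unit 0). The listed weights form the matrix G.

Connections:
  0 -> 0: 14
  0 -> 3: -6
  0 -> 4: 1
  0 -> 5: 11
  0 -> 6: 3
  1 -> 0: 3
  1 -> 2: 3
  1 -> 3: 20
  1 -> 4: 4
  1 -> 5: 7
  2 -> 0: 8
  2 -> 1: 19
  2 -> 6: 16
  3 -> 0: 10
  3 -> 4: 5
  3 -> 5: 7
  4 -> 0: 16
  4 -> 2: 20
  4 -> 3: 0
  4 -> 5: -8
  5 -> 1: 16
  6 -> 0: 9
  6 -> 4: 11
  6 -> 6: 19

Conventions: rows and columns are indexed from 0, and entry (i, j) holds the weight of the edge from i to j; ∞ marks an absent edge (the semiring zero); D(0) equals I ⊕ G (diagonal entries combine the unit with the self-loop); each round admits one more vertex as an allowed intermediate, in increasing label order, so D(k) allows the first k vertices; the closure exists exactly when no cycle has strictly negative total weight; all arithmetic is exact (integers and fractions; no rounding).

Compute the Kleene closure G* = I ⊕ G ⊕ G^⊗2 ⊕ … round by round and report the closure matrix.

D(0):
  [0, ∞, ∞, -6, 1, 11, 3]
  [3, 0, 3, 20, 4, 7, ∞]
  [8, 19, 0, ∞, ∞, ∞, 16]
  [10, ∞, ∞, 0, 5, 7, ∞]
  [16, ∞, 20, 0, 0, -8, ∞]
  [∞, 16, ∞, ∞, ∞, 0, ∞]
  [9, ∞, ∞, ∞, 11, ∞, 0]
D(1):
  [0, ∞, ∞, -6, 1, 11, 3]
  [3, 0, 3, -3, 4, 7, 6]
  [8, 19, 0, 2, 9, 19, 11]
  [10, ∞, ∞, 0, 5, 7, 13]
  [16, ∞, 20, 0, 0, -8, 19]
  [∞, 16, ∞, ∞, ∞, 0, ∞]
  [9, ∞, ∞, 3, 10, 20, 0]
D(2):
  [0, ∞, ∞, -6, 1, 11, 3]
  [3, 0, 3, -3, 4, 7, 6]
  [8, 19, 0, 2, 9, 19, 11]
  [10, ∞, ∞, 0, 5, 7, 13]
  [16, ∞, 20, 0, 0, -8, 19]
  [19, 16, 19, 13, 20, 0, 22]
  [9, ∞, ∞, 3, 10, 20, 0]
D(3):
  [0, ∞, ∞, -6, 1, 11, 3]
  [3, 0, 3, -3, 4, 7, 6]
  [8, 19, 0, 2, 9, 19, 11]
  [10, ∞, ∞, 0, 5, 7, 13]
  [16, 39, 20, 0, 0, -8, 19]
  [19, 16, 19, 13, 20, 0, 22]
  [9, ∞, ∞, 3, 10, 20, 0]
D(4):
  [0, ∞, ∞, -6, -1, 1, 3]
  [3, 0, 3, -3, 2, 4, 6]
  [8, 19, 0, 2, 7, 9, 11]
  [10, ∞, ∞, 0, 5, 7, 13]
  [10, 39, 20, 0, 0, -8, 13]
  [19, 16, 19, 13, 18, 0, 22]
  [9, ∞, ∞, 3, 8, 10, 0]
D(5):
  [0, 38, 19, -6, -1, -9, 3]
  [3, 0, 3, -3, 2, -6, 6]
  [8, 19, 0, 2, 7, -1, 11]
  [10, 44, 25, 0, 5, -3, 13]
  [10, 39, 20, 0, 0, -8, 13]
  [19, 16, 19, 13, 18, 0, 22]
  [9, 47, 28, 3, 8, 0, 0]
D(6):
  [0, 7, 10, -6, -1, -9, 3]
  [3, 0, 3, -3, 2, -6, 6]
  [8, 15, 0, 2, 7, -1, 11]
  [10, 13, 16, 0, 5, -3, 13]
  [10, 8, 11, 0, 0, -8, 13]
  [19, 16, 19, 13, 18, 0, 22]
  [9, 16, 19, 3, 8, 0, 0]
D(7):
  [0, 7, 10, -6, -1, -9, 3]
  [3, 0, 3, -3, 2, -6, 6]
  [8, 15, 0, 2, 7, -1, 11]
  [10, 13, 16, 0, 5, -3, 13]
  [10, 8, 11, 0, 0, -8, 13]
  [19, 16, 19, 13, 18, 0, 22]
  [9, 16, 19, 3, 8, 0, 0]
Answer: G* = [[0, 7, 10, -6, -1, -9, 3], [3, 0, 3, -3, 2, -6, 6], [8, 15, 0, 2, 7, -1, 11], [10, 13, 16, 0, 5, -3, 13], [10, 8, 11, 0, 0, -8, 13], [19, 16, 19, 13, 18, 0, 22], [9, 16, 19, 3, 8, 0, 0]]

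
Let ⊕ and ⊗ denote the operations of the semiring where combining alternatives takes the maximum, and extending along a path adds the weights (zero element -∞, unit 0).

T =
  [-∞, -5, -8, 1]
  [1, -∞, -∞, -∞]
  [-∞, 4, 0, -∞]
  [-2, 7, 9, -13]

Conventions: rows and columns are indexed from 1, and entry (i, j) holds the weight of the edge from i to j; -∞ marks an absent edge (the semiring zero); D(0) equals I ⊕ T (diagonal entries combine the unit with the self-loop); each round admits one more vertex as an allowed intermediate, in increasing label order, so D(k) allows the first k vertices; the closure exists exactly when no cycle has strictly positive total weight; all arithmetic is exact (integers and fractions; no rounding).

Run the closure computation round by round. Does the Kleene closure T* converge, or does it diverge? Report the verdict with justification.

D(0):
  [0, -5, -8, 1]
  [1, 0, -∞, -∞]
  [-∞, 4, 0, -∞]
  [-2, 7, 9, 0]
D(1):
  [0, -5, -8, 1]
  [1, 0, -7, 2]
  [-∞, 4, 0, -∞]
  [-2, 7, 9, 0]
Detection: at round 2, diagonal entry (4, 4) turns strictly positive.
Key observation: the cycle 4->2->1->4 has total weight 7 + 1 + 1, which is strictly positive.
Answer: DIVERGES — positive cycle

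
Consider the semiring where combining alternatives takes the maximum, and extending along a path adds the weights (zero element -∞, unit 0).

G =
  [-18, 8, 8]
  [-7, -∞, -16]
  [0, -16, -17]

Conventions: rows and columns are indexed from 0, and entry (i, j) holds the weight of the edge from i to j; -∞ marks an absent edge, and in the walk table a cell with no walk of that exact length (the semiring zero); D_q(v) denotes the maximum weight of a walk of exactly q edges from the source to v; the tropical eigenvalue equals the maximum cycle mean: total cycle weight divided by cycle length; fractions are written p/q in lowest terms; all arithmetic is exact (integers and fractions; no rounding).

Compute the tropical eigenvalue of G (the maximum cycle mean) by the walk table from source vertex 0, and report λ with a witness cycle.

q=0: [0, -∞, -∞]
q=1: [-18, 8, 8]
q=2: [8, -8, -8]
q=3: [-8, 16, 16]
Optimal cycle mean attained by: cycle 0->2->0, total 8 + 0, length 2.
Answer: λ = 4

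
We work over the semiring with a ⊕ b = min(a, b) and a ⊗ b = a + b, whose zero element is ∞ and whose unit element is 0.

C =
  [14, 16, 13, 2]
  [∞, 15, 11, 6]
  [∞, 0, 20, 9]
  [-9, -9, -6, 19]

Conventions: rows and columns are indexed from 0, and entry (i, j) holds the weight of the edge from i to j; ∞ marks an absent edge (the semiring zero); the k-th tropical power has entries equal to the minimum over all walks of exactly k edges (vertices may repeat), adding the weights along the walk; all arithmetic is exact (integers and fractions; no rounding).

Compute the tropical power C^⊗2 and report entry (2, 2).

C^⊗2:
  [-7, -7, -4, 16]
  [-3, -3, 0, 20]
  [0, 0, 3, 6]
  [5, -6, 2, -7]
Key observation: the optimum is the walk 2->3->2, with weight 9 + (-6) = 3.
Optimal value attained by: walk 2->3->2.
Answer: (C^⊗2)[2][2] = 3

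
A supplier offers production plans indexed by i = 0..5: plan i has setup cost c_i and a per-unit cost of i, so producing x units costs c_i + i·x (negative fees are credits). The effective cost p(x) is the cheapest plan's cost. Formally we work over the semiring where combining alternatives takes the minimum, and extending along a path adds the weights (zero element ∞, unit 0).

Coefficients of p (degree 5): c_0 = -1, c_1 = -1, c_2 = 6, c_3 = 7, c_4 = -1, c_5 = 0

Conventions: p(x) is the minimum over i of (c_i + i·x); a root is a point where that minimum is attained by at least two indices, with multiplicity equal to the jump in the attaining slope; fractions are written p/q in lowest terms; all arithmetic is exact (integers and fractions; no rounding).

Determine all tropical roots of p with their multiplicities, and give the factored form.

hull edge (i=0, c=-1) to (i=4, c=-1): slope 0, span 4
hull edge (i=4, c=-1) to (i=5, c=0): slope 1, span 1
Factored form: p(x) = 0 ⊗ (x ⊕ (-1)) ⊗ (x ⊕ 0) ⊗ (x ⊕ 0) ⊗ (x ⊕ 0) ⊗ (x ⊕ 0)
Answer: roots = -1 (mult 1), 0 (mult 4)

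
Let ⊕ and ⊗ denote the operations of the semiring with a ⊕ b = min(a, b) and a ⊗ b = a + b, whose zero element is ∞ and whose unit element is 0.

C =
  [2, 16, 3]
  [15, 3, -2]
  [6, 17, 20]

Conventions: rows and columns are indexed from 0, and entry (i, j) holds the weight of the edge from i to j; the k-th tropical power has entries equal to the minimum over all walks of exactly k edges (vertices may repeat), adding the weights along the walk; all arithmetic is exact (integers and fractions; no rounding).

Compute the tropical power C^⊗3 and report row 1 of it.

C^⊗2:
  [4, 18, 5]
  [4, 6, 1]
  [8, 20, 9]
C^⊗3:
  [6, 20, 7]
  [6, 9, 4]
  [10, 23, 11]
Answer: row 1 of C^⊗3 = [6, 9, 4]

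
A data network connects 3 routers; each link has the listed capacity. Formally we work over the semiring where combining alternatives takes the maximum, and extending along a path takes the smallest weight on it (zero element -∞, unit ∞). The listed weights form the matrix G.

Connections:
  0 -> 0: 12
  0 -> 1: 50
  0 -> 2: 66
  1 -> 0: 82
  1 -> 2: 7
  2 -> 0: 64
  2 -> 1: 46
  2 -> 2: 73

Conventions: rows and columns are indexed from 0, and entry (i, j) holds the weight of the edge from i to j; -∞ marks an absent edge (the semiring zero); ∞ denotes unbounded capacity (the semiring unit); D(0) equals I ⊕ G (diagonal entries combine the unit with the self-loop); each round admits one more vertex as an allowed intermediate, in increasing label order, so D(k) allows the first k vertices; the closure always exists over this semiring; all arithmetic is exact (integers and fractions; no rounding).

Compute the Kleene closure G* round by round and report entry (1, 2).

D(0):
  [∞, 50, 66]
  [82, ∞, 7]
  [64, 46, ∞]
D(1):
  [∞, 50, 66]
  [82, ∞, 66]
  [64, 50, ∞]
D(2):
  [∞, 50, 66]
  [82, ∞, 66]
  [64, 50, ∞]
D(3):
  [∞, 50, 66]
  [82, ∞, 66]
  [64, 50, ∞]
Answer: G*[1][2] = 66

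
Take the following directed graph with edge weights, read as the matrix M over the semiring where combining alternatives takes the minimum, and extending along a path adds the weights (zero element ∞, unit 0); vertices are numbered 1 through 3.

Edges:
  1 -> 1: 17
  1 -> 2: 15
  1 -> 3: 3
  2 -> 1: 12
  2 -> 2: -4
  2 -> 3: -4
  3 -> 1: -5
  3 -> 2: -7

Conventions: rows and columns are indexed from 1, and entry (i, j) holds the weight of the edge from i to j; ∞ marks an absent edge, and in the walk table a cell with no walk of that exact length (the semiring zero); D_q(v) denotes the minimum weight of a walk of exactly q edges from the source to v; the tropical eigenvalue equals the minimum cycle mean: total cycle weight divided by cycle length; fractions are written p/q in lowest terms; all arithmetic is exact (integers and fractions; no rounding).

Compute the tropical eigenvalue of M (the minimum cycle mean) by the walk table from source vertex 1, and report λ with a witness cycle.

q=0: [0, ∞, ∞]
q=1: [17, 15, 3]
q=2: [-2, -4, 11]
q=3: [6, -8, -8]
Optimal cycle mean attained by: cycle 2->3->2, total (-4) + (-7), length 2.
Answer: λ = -11/2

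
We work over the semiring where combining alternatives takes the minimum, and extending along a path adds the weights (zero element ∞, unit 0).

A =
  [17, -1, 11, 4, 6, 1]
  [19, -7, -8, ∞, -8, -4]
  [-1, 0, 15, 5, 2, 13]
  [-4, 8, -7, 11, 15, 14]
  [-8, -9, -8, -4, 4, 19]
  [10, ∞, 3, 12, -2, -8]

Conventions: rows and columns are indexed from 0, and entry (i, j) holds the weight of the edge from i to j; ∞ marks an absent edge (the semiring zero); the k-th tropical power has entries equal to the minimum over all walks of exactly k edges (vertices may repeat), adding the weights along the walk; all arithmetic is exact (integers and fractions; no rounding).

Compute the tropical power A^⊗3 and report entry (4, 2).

A^⊗2:
  [-2, -8, -9, 2, -9, -7]
  [-16, -17, -16, -12, -15, -12]
  [-6, -7, -8, -2, -8, -4]
  [-8, -7, 0, -2, -5, -3]
  [-9, -16, -17, -4, -17, -13]
  [-10, -11, -10, -6, -10, -16]
A^⊗3:
  [-17, -18, -17, -13, -16, -15]
  [-23, -24, -25, -19, -25, -21]
  [-16, -17, -16, -12, -15, -12]
  [-13, -14, -15, -9, -15, -11]
  [-25, -26, -25, -21, -24, -21]
  [-18, -19, -19, -14, -19, -24]
Key observation: the optimum is the walk 4->1->4->2, with weight (-9) + (-8) + (-8) = -25.
Optimal value attained by: walk 4->1->4->2.
Answer: (A^⊗3)[4][2] = -25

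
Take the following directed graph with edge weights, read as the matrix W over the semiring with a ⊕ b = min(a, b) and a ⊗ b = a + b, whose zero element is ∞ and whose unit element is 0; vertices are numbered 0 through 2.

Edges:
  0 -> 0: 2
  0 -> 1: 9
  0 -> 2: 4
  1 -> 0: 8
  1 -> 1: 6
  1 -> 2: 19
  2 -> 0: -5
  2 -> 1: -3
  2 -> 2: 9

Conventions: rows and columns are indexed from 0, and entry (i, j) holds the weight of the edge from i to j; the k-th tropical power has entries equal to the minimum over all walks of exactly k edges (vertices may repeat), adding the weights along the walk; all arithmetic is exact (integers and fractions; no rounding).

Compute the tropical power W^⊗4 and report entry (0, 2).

W^⊗2:
  [-1, 1, 6]
  [10, 12, 12]
  [-3, 3, -1]
W^⊗3:
  [1, 3, 3]
  [7, 9, 14]
  [-6, -4, 1]
W^⊗4:
  [-2, 0, 5]
  [9, 11, 11]
  [-4, -2, -2]
Key observation: the optimum is the walk 0->0->2->0->2, with weight 2 + 4 + (-5) + 4 = 5.
Optimal value attained by: walk 0->0->2->0->2.
Answer: (W^⊗4)[0][2] = 5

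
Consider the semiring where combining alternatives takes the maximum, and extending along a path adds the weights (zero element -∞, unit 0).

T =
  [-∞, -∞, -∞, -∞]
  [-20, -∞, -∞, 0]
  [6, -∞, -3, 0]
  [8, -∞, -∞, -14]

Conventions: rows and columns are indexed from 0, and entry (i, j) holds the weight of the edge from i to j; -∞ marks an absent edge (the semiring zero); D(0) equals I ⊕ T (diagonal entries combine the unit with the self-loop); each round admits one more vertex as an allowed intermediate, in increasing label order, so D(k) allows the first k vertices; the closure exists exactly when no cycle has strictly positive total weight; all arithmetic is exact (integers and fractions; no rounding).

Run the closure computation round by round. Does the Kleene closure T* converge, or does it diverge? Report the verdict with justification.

D(0):
  [0, -∞, -∞, -∞]
  [-20, 0, -∞, 0]
  [6, -∞, 0, 0]
  [8, -∞, -∞, 0]
D(1):
  [0, -∞, -∞, -∞]
  [-20, 0, -∞, 0]
  [6, -∞, 0, 0]
  [8, -∞, -∞, 0]
D(2):
  [0, -∞, -∞, -∞]
  [-20, 0, -∞, 0]
  [6, -∞, 0, 0]
  [8, -∞, -∞, 0]
D(3):
  [0, -∞, -∞, -∞]
  [-20, 0, -∞, 0]
  [6, -∞, 0, 0]
  [8, -∞, -∞, 0]
D(4):
  [0, -∞, -∞, -∞]
  [8, 0, -∞, 0]
  [8, -∞, 0, 0]
  [8, -∞, -∞, 0]
Key observation: every diagonal entry stays at the unit through all rounds, so no improving cycle exists.
Answer: CONVERGES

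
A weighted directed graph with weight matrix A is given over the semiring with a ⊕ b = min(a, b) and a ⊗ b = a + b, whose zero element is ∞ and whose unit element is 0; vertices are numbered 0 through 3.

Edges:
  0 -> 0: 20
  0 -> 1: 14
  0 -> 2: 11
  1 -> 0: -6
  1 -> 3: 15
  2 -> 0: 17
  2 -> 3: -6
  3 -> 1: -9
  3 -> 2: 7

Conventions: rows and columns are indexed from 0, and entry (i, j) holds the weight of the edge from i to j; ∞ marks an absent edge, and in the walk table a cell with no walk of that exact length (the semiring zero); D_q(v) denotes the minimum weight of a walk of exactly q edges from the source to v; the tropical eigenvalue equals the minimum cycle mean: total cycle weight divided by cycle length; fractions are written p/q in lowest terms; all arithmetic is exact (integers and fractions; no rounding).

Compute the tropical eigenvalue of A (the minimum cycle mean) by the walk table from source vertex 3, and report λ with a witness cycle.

q=0: [∞, ∞, ∞, 0]
q=1: [∞, -9, 7, ∞]
q=2: [-15, ∞, ∞, 1]
q=3: [5, -8, -4, ∞]
q=4: [-14, 19, 16, -10]
Optimal cycle mean attained by: cycle 0->2->3->1->0, total 11 + (-6) + (-9) + (-6), length 4.
Answer: λ = -5/2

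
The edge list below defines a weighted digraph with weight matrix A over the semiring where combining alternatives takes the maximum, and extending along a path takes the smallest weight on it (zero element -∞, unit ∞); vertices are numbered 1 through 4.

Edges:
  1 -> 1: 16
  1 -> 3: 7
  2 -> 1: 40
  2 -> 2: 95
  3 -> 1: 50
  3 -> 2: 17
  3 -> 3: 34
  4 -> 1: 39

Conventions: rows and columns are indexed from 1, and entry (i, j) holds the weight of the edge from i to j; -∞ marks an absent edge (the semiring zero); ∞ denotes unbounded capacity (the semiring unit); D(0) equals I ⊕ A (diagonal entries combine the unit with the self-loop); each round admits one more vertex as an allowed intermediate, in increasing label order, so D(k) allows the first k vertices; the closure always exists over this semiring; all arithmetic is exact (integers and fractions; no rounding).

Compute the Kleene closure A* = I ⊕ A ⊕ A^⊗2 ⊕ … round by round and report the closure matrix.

D(0):
  [∞, -∞, 7, -∞]
  [40, ∞, -∞, -∞]
  [50, 17, ∞, -∞]
  [39, -∞, -∞, ∞]
D(1):
  [∞, -∞, 7, -∞]
  [40, ∞, 7, -∞]
  [50, 17, ∞, -∞]
  [39, -∞, 7, ∞]
D(2):
  [∞, -∞, 7, -∞]
  [40, ∞, 7, -∞]
  [50, 17, ∞, -∞]
  [39, -∞, 7, ∞]
D(3):
  [∞, 7, 7, -∞]
  [40, ∞, 7, -∞]
  [50, 17, ∞, -∞]
  [39, 7, 7, ∞]
D(4):
  [∞, 7, 7, -∞]
  [40, ∞, 7, -∞]
  [50, 17, ∞, -∞]
  [39, 7, 7, ∞]
Answer: A* = [[∞, 7, 7, -∞], [40, ∞, 7, -∞], [50, 17, ∞, -∞], [39, 7, 7, ∞]]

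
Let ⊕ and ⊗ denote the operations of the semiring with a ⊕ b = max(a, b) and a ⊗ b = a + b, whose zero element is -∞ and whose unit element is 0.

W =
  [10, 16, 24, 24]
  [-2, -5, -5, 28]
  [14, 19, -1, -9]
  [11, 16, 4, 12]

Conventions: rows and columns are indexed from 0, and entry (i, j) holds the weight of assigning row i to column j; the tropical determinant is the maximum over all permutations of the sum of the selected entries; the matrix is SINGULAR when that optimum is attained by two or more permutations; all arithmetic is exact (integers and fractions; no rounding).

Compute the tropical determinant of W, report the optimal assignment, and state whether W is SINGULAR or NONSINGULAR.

σ = (0, 1, 2, 3): 10 + (-5) + (-1) + 12 = 16
σ = (0, 1, 3, 2): 10 + (-5) + (-9) + 4 = 0
σ = (0, 2, 1, 3): 10 + (-5) + 19 + 12 = 36
σ = (0, 2, 3, 1): 10 + (-5) + (-9) + 16 = 12
σ = (0, 3, 1, 2): 10 + 28 + 19 + 4 = 61
σ = (0, 3, 2, 1): 10 + 28 + (-1) + 16 = 53
σ = (1, 0, 2, 3): 16 + (-2) + (-1) + 12 = 25
σ = (1, 0, 3, 2): 16 + (-2) + (-9) + 4 = 9
σ = (1, 2, 0, 3): 16 + (-5) + 14 + 12 = 37
σ = (1, 2, 3, 0): 16 + (-5) + (-9) + 11 = 13
σ = (1, 3, 0, 2): 16 + 28 + 14 + 4 = 62
σ = (1, 3, 2, 0): 16 + 28 + (-1) + 11 = 54
σ = (2, 0, 1, 3): 24 + (-2) + 19 + 12 = 53
σ = (2, 0, 3, 1): 24 + (-2) + (-9) + 16 = 29
σ = (2, 1, 0, 3): 24 + (-5) + 14 + 12 = 45
σ = (2, 1, 3, 0): 24 + (-5) + (-9) + 11 = 21
σ = (2, 3, 0, 1): 24 + 28 + 14 + 16 = 82
σ = (2, 3, 1, 0): 24 + 28 + 19 + 11 = 82
σ = (3, 0, 1, 2): 24 + (-2) + 19 + 4 = 45
σ = (3, 0, 2, 1): 24 + (-2) + (-1) + 16 = 37
σ = (3, 1, 0, 2): 24 + (-5) + 14 + 4 = 37
σ = (3, 1, 2, 0): 24 + (-5) + (-1) + 11 = 29
σ = (3, 2, 0, 1): 24 + (-5) + 14 + 16 = 49
σ = (3, 2, 1, 0): 24 + (-5) + 19 + 11 = 49
Optimal value attained by: σ = (2, 3, 0, 1).
Answer: det⊕(W) = 82; verdict: SINGULAR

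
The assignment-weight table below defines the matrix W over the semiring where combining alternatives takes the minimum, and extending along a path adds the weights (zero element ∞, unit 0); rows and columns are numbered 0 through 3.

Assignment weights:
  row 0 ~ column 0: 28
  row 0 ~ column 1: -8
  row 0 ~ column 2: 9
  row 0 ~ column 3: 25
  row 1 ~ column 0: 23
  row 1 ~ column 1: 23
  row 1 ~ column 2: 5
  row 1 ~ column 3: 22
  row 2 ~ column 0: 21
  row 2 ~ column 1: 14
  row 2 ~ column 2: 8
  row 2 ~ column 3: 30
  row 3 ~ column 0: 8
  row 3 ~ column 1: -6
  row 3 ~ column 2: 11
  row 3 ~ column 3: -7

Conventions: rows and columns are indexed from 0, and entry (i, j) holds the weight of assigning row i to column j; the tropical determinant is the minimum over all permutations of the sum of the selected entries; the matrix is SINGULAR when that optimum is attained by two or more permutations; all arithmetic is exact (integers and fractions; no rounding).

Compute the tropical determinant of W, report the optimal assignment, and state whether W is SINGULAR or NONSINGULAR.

σ = (0, 1, 2, 3): 28 + 23 + 8 + (-7) = 52
σ = (0, 1, 3, 2): 28 + 23 + 30 + 11 = 92
σ = (0, 2, 1, 3): 28 + 5 + 14 + (-7) = 40
σ = (0, 2, 3, 1): 28 + 5 + 30 + (-6) = 57
σ = (0, 3, 1, 2): 28 + 22 + 14 + 11 = 75
σ = (0, 3, 2, 1): 28 + 22 + 8 + (-6) = 52
σ = (1, 0, 2, 3): (-8) + 23 + 8 + (-7) = 16
σ = (1, 0, 3, 2): (-8) + 23 + 30 + 11 = 56
σ = (1, 2, 0, 3): (-8) + 5 + 21 + (-7) = 11
σ = (1, 2, 3, 0): (-8) + 5 + 30 + 8 = 35
σ = (1, 3, 0, 2): (-8) + 22 + 21 + 11 = 46
σ = (1, 3, 2, 0): (-8) + 22 + 8 + 8 = 30
σ = (2, 0, 1, 3): 9 + 23 + 14 + (-7) = 39
σ = (2, 0, 3, 1): 9 + 23 + 30 + (-6) = 56
σ = (2, 1, 0, 3): 9 + 23 + 21 + (-7) = 46
σ = (2, 1, 3, 0): 9 + 23 + 30 + 8 = 70
σ = (2, 3, 0, 1): 9 + 22 + 21 + (-6) = 46
σ = (2, 3, 1, 0): 9 + 22 + 14 + 8 = 53
σ = (3, 0, 1, 2): 25 + 23 + 14 + 11 = 73
σ = (3, 0, 2, 1): 25 + 23 + 8 + (-6) = 50
σ = (3, 1, 0, 2): 25 + 23 + 21 + 11 = 80
σ = (3, 1, 2, 0): 25 + 23 + 8 + 8 = 64
σ = (3, 2, 0, 1): 25 + 5 + 21 + (-6) = 45
σ = (3, 2, 1, 0): 25 + 5 + 14 + 8 = 52
Optimal value attained by: σ = (1, 2, 0, 3).
Answer: det⊕(W) = 11; verdict: NONSINGULAR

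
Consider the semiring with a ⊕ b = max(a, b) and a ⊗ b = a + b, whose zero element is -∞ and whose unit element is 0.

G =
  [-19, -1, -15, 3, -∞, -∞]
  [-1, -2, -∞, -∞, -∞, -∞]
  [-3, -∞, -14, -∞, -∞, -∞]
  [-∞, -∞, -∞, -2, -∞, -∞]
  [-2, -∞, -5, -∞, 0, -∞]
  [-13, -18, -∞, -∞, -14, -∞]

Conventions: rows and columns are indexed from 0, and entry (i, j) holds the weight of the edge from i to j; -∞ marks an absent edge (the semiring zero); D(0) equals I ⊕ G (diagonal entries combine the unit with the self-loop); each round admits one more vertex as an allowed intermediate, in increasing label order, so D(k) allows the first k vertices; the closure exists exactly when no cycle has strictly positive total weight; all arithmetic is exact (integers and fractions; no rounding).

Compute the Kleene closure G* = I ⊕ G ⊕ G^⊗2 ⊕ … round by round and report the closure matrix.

D(0):
  [0, -1, -15, 3, -∞, -∞]
  [-1, 0, -∞, -∞, -∞, -∞]
  [-3, -∞, 0, -∞, -∞, -∞]
  [-∞, -∞, -∞, 0, -∞, -∞]
  [-2, -∞, -5, -∞, 0, -∞]
  [-13, -18, -∞, -∞, -14, 0]
D(1):
  [0, -1, -15, 3, -∞, -∞]
  [-1, 0, -16, 2, -∞, -∞]
  [-3, -4, 0, 0, -∞, -∞]
  [-∞, -∞, -∞, 0, -∞, -∞]
  [-2, -3, -5, 1, 0, -∞]
  [-13, -14, -28, -10, -14, 0]
D(2):
  [0, -1, -15, 3, -∞, -∞]
  [-1, 0, -16, 2, -∞, -∞]
  [-3, -4, 0, 0, -∞, -∞]
  [-∞, -∞, -∞, 0, -∞, -∞]
  [-2, -3, -5, 1, 0, -∞]
  [-13, -14, -28, -10, -14, 0]
D(3):
  [0, -1, -15, 3, -∞, -∞]
  [-1, 0, -16, 2, -∞, -∞]
  [-3, -4, 0, 0, -∞, -∞]
  [-∞, -∞, -∞, 0, -∞, -∞]
  [-2, -3, -5, 1, 0, -∞]
  [-13, -14, -28, -10, -14, 0]
D(4):
  [0, -1, -15, 3, -∞, -∞]
  [-1, 0, -16, 2, -∞, -∞]
  [-3, -4, 0, 0, -∞, -∞]
  [-∞, -∞, -∞, 0, -∞, -∞]
  [-2, -3, -5, 1, 0, -∞]
  [-13, -14, -28, -10, -14, 0]
D(5):
  [0, -1, -15, 3, -∞, -∞]
  [-1, 0, -16, 2, -∞, -∞]
  [-3, -4, 0, 0, -∞, -∞]
  [-∞, -∞, -∞, 0, -∞, -∞]
  [-2, -3, -5, 1, 0, -∞]
  [-13, -14, -19, -10, -14, 0]
D(6):
  [0, -1, -15, 3, -∞, -∞]
  [-1, 0, -16, 2, -∞, -∞]
  [-3, -4, 0, 0, -∞, -∞]
  [-∞, -∞, -∞, 0, -∞, -∞]
  [-2, -3, -5, 1, 0, -∞]
  [-13, -14, -19, -10, -14, 0]
Answer: G* = [[0, -1, -15, 3, -∞, -∞], [-1, 0, -16, 2, -∞, -∞], [-3, -4, 0, 0, -∞, -∞], [-∞, -∞, -∞, 0, -∞, -∞], [-2, -3, -5, 1, 0, -∞], [-13, -14, -19, -10, -14, 0]]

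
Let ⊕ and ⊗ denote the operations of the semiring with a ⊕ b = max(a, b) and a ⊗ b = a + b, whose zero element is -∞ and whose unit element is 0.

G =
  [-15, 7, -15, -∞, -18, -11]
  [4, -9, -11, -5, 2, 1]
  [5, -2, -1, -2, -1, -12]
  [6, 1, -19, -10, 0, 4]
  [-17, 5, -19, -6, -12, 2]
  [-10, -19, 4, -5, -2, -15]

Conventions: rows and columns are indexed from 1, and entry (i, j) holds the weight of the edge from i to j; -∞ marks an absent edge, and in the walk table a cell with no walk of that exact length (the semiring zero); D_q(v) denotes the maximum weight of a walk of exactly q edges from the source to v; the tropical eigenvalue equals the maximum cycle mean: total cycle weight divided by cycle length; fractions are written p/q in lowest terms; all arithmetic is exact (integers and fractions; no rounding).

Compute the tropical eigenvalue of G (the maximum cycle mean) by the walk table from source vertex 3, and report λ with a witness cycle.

q=0: [-∞, -∞, 0, -∞, -∞, -∞]
q=1: [5, -2, -1, -2, -1, -12]
q=2: [4, 12, -2, -3, 0, 2]
q=3: [16, 11, 6, 7, 14, 13]
q=4: [15, 23, 17, 8, 13, 16]
q=5: [27, 22, 20, 18, 25, 24]
q=6: [26, 34, 28, 19, 24, 27]
Optimal cycle mean attained by: cycle 1->2->1, total 7 + 4, length 2.
Answer: λ = 11/2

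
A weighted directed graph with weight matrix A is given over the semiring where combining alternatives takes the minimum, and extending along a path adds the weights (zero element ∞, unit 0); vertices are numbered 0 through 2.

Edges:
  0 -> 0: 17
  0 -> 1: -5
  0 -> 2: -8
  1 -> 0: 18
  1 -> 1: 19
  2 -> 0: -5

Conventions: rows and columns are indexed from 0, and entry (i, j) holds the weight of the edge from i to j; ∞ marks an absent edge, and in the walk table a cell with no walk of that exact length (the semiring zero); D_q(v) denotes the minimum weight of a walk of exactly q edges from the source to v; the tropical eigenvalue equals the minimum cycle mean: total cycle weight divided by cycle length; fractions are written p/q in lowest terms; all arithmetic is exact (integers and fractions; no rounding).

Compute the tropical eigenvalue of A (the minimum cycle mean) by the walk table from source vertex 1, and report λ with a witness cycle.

q=0: [∞, 0, ∞]
q=1: [18, 19, ∞]
q=2: [35, 13, 10]
q=3: [5, 30, 27]
Optimal cycle mean attained by: cycle 0->2->0, total (-8) + (-5), length 2.
Answer: λ = -13/2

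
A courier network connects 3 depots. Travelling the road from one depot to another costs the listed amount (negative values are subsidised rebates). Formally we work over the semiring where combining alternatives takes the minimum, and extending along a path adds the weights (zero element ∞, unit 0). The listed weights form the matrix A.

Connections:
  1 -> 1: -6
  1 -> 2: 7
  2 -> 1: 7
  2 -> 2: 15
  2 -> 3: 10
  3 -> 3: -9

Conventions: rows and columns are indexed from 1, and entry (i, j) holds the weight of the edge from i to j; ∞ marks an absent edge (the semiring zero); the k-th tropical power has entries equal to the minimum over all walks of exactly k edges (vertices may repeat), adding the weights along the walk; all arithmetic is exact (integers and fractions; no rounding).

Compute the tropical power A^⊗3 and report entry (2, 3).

A^⊗2:
  [-12, 1, 17]
  [1, 14, 1]
  [∞, ∞, -18]
A^⊗3:
  [-18, -5, 8]
  [-5, 8, -8]
  [∞, ∞, -27]
Key observation: the optimum is the walk 2->3->3->3, with weight 10 + (-9) + (-9) = -8.
Optimal value attained by: walk 2->3->3->3.
Answer: (A^⊗3)[2][3] = -8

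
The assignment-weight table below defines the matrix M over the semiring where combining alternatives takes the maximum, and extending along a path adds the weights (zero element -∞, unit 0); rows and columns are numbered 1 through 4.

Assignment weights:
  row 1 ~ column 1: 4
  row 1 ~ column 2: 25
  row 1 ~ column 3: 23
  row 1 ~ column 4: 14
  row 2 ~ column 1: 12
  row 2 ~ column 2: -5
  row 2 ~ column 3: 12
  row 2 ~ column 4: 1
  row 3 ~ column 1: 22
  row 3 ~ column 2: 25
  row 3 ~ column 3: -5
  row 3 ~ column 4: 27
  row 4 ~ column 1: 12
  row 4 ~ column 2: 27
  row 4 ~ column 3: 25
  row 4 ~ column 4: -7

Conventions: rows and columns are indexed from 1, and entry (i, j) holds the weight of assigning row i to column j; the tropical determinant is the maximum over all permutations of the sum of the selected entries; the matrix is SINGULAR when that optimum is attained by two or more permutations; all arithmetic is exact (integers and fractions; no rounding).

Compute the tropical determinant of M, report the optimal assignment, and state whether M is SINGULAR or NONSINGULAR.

σ = (1, 2, 3, 4): 4 + (-5) + (-5) + (-7) = -13
σ = (1, 2, 4, 3): 4 + (-5) + 27 + 25 = 51
σ = (1, 3, 2, 4): 4 + 12 + 25 + (-7) = 34
σ = (1, 3, 4, 2): 4 + 12 + 27 + 27 = 70
σ = (1, 4, 2, 3): 4 + 1 + 25 + 25 = 55
σ = (1, 4, 3, 2): 4 + 1 + (-5) + 27 = 27
σ = (2, 1, 3, 4): 25 + 12 + (-5) + (-7) = 25
σ = (2, 1, 4, 3): 25 + 12 + 27 + 25 = 89
σ = (2, 3, 1, 4): 25 + 12 + 22 + (-7) = 52
σ = (2, 3, 4, 1): 25 + 12 + 27 + 12 = 76
σ = (2, 4, 1, 3): 25 + 1 + 22 + 25 = 73
σ = (2, 4, 3, 1): 25 + 1 + (-5) + 12 = 33
σ = (3, 1, 2, 4): 23 + 12 + 25 + (-7) = 53
σ = (3, 1, 4, 2): 23 + 12 + 27 + 27 = 89
σ = (3, 2, 1, 4): 23 + (-5) + 22 + (-7) = 33
σ = (3, 2, 4, 1): 23 + (-5) + 27 + 12 = 57
σ = (3, 4, 1, 2): 23 + 1 + 22 + 27 = 73
σ = (3, 4, 2, 1): 23 + 1 + 25 + 12 = 61
σ = (4, 1, 2, 3): 14 + 12 + 25 + 25 = 76
σ = (4, 1, 3, 2): 14 + 12 + (-5) + 27 = 48
σ = (4, 2, 1, 3): 14 + (-5) + 22 + 25 = 56
σ = (4, 2, 3, 1): 14 + (-5) + (-5) + 12 = 16
σ = (4, 3, 1, 2): 14 + 12 + 22 + 27 = 75
σ = (4, 3, 2, 1): 14 + 12 + 25 + 12 = 63
Optimal value attained by: σ = (2, 1, 4, 3).
Answer: det⊕(M) = 89; verdict: SINGULAR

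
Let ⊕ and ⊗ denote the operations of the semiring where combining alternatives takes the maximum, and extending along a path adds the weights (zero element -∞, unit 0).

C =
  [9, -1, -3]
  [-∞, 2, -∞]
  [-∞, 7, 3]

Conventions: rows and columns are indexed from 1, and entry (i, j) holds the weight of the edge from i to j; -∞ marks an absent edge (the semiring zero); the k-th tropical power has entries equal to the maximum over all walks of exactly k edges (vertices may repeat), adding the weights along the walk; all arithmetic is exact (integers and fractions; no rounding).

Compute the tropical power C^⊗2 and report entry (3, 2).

C^⊗2:
  [18, 8, 6]
  [-∞, 4, -∞]
  [-∞, 10, 6]
Key observation: the optimum is the walk 3->3->2, with weight 3 + 7 = 10.
Optimal value attained by: walk 3->3->2.
Answer: (C^⊗2)[3][2] = 10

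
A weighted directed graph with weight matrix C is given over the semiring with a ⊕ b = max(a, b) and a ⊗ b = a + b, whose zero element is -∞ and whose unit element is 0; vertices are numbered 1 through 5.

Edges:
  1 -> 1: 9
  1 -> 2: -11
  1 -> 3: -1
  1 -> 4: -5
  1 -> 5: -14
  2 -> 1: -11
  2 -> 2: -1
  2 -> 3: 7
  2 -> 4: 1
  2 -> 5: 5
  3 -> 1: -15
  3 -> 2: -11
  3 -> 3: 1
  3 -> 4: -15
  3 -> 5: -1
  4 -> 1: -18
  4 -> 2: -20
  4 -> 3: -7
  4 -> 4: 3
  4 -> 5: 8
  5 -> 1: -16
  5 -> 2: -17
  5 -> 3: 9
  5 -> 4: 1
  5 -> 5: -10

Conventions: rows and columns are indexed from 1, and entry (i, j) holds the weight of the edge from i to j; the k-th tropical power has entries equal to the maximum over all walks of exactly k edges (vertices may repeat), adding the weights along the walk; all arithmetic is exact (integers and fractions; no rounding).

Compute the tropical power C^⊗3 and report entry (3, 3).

C^⊗2:
  [18, -2, 8, 4, 3]
  [-2, -2, 14, 6, 9]
  [-6, -10, 8, 0, 0]
  [-8, -9, 17, 9, 11]
  [-6, -2, 10, 4, 9]
C^⊗3:
  [27, 7, 17, 13, 12]
  [7, 3, 18, 10, 14]
  [3, -3, 9, 3, 8]
  [2, 6, 20, 12, 17]
  [3, -1, 18, 10, 12]
Key observation: the optimum is the walk 3->3->5->3, with weight 1 + (-1) + 9 = 9.
Optimal value attained by: walk 3->3->5->3.
Answer: (C^⊗3)[3][3] = 9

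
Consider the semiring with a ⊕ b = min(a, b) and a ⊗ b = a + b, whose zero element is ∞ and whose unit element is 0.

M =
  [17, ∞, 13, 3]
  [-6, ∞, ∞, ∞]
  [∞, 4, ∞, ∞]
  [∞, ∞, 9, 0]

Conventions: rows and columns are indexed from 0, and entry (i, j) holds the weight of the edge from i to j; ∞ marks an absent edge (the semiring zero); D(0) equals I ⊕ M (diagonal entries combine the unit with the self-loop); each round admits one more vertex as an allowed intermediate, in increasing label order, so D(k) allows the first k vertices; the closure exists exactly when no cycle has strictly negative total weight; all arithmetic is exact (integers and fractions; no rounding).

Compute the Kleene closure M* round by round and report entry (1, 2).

D(0):
  [0, ∞, 13, 3]
  [-6, 0, ∞, ∞]
  [∞, 4, 0, ∞]
  [∞, ∞, 9, 0]
D(1):
  [0, ∞, 13, 3]
  [-6, 0, 7, -3]
  [∞, 4, 0, ∞]
  [∞, ∞, 9, 0]
D(2):
  [0, ∞, 13, 3]
  [-6, 0, 7, -3]
  [-2, 4, 0, 1]
  [∞, ∞, 9, 0]
D(3):
  [0, 17, 13, 3]
  [-6, 0, 7, -3]
  [-2, 4, 0, 1]
  [7, 13, 9, 0]
D(4):
  [0, 16, 12, 3]
  [-6, 0, 6, -3]
  [-2, 4, 0, 1]
  [7, 13, 9, 0]
Answer: M*[1][2] = 6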